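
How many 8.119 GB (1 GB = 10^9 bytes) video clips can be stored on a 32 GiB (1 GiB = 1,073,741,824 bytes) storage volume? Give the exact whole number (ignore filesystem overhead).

Capacity: 32 GiB = 34,359,738,368 bytes
Per item: 8.119 GB = 8,119,000,000 bytes
⌊34,359,738,368 / 8,119,000,000⌋ = 4

4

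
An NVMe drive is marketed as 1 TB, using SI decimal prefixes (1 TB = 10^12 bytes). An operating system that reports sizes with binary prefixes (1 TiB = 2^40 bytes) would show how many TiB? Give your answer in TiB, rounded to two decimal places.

1 TB = 1 × 10^12 bytes = 1,000,000,000,000 bytes
1 TiB = 1,099,511,627,776 bytes
1,000,000,000,000 / 1,099,511,627,776 = 0.91 TiB

0.91 TiB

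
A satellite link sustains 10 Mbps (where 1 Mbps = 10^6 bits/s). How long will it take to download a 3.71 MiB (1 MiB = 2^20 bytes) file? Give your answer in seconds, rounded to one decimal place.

3.71 MiB = 3,890,216.96 bytes = 31,121,735.68 bits
10 Mbps = 10,000,000 bits/s
time = 31,121,735.68 / 10,000,000 = 3.1 s

3.1 seconds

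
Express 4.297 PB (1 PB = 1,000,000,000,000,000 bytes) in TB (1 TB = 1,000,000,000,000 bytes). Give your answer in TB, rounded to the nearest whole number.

4.297 PB = 4.297 × 10^15 bytes = 4,297,000,000,000,000 bytes
1 TB = 1,000,000,000,000 bytes
4,297,000,000,000,000 / 1,000,000,000,000 = 4,297 TB

4,297 TB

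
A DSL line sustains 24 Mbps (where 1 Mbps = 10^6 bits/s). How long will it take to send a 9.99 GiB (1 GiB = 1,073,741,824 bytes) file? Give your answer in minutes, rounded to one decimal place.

59.6 minutes

9.99 GiB = 10,726,680,821.76 bytes = 85,813,446,574.08 bits
24 Mbps = 24,000,000 bits/s
time = 85,813,446,574.08 / 24,000,000 = 3,575.56 s
3,575.56 s / 60 = 59.6 minutes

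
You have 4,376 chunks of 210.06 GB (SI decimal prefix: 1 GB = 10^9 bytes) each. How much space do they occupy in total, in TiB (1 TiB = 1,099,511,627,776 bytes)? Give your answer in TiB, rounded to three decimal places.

Total = 4,376 × 210.06 GB = 919222.56 GB
= 919222.56 × 1,000,000,000 bytes = 919,222,560,000,000 bytes
1 TiB = 1,099,511,627,776 bytes
919,222,560,000,000 / 1,099,511,627,776 = 836.028 TiB

836.028 TiB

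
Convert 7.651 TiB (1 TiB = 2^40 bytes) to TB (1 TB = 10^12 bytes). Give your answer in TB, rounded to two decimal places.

8.41 TB

7.651 TiB = 7.651 × 2^40 bytes = 8,412,363,464,114.176 bytes
1 TB = 10^12 bytes = 1,000,000,000,000 bytes
8,412,363,464,114.176 / 1,000,000,000,000 = 8.41 TB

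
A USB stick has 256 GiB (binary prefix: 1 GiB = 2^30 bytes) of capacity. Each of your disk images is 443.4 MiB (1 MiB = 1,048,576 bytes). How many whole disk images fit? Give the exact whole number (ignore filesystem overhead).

Capacity: 256 GiB = 274,877,906,944 bytes
Per item: 443.4 MiB = 464,938,598.4 bytes
⌊274,877,906,944 / 464,938,598.4⌋ = 591

591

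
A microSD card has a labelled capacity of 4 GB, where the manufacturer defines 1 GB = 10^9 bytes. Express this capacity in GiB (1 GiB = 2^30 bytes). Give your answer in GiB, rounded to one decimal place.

4 GB × 1,000,000,000 bytes/GB = 4,000,000,000 bytes
1 GiB = 1,073,741,824 bytes
4,000,000,000 / 1,073,741,824 = 3.7 GiB

3.7 GiB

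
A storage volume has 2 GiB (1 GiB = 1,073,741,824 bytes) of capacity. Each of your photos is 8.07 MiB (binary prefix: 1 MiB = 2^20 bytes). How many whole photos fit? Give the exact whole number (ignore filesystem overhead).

Capacity: 2 GiB = 2,147,483,648 bytes
Per item: 8.07 MiB = 8,462,008.32 bytes
⌊2,147,483,648 / 8,462,008.32⌋ = 253

253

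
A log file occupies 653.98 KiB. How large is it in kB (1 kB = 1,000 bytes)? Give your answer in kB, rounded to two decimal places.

653.98 KiB × 1,024 bytes/KiB = 669,675.52 bytes
1 kB = 10^3 bytes = 1,000 bytes
669,675.52 / 1,000 = 669.68 kB

669.68 kB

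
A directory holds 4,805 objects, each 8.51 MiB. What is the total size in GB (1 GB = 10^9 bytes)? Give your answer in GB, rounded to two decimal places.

42.88 GB

Total = 4,805 × 8.51 MiB = 40890.55 MiB
= 40890.55 × 1,048,576 bytes = 42,876,849,356.8 bytes
1 GB = 1,000,000,000 bytes
42,876,849,356.8 / 1,000,000,000 = 42.88 GB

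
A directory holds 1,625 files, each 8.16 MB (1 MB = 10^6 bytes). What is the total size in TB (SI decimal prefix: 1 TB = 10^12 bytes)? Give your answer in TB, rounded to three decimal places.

Total = 1,625 × 8.16 MB = 13,260 MB
= 13,260 × 1,000,000 bytes = 13,260,000,000 bytes
1 TB = 1,000,000,000,000 bytes
13,260,000,000 / 1,000,000,000,000 = 0.013 TB

0.013 TB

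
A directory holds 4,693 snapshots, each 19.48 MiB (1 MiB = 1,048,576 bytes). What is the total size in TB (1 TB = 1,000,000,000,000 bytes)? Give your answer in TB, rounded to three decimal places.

Total = 4,693 × 19.48 MiB = 91419.64 MiB
= 91419.64 × 1,048,576 bytes = 95,860,440,432.64 bytes
1 TB = 1,000,000,000,000 bytes
95,860,440,432.64 / 1,000,000,000,000 = 0.096 TB

0.096 TB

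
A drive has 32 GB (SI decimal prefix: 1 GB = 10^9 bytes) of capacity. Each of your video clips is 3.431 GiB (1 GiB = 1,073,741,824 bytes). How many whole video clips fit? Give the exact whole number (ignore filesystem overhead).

8

Capacity: 32 GB = 32,000,000,000 bytes
Per item: 3.431 GiB = 3,684,008,198.144 bytes
⌊32,000,000,000 / 3,684,008,198.144⌋ = 8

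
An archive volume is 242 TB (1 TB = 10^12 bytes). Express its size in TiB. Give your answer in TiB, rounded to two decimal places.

242 TB = 242 × 10^12 bytes = 242,000,000,000,000 bytes
1 TiB = 1,099,511,627,776 bytes
242,000,000,000,000 / 1,099,511,627,776 = 220.10 TiB

220.10 TiB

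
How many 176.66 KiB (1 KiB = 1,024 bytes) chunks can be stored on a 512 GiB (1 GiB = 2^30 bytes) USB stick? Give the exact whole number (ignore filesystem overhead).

3,039,006

Capacity: 512 GiB = 549,755,813,888 bytes
Per item: 176.66 KiB = 180,899.84 bytes
⌊549,755,813,888 / 180,899.84⌋ = 3,039,006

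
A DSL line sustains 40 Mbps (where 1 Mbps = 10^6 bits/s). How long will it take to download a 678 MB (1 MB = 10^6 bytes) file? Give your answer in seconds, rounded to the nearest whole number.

136 seconds

678 MB = 678,000,000 bytes = 5,424,000,000 bits
40 Mbps = 40,000,000 bits/s
time = 5,424,000,000 / 40,000,000 = 136 s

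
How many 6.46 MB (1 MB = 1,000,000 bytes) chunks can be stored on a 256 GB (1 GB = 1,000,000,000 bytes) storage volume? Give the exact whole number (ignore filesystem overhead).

39,628

Capacity: 256 GB = 256,000,000,000 bytes
Per item: 6.46 MB = 6,460,000 bytes
⌊256,000,000,000 / 6,460,000⌋ = 39,628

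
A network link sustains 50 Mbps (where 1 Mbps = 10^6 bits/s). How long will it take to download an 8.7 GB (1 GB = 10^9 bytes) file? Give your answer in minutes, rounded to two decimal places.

23.20 minutes

8.7 GB = 8,700,000,000 bytes = 69,600,000,000 bits
50 Mbps = 50,000,000 bits/s
time = 69,600,000,000 / 50,000,000 = 1,392.000 s
1,392.000 s / 60 = 23.20 minutes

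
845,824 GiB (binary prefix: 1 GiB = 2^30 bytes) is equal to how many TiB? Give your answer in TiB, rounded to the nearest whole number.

826 TiB

845,824 GiB = 845,824 × 2^30 bytes = 908,196,604,542,976 bytes
1 TiB = 2^40 bytes = 1,099,511,627,776 bytes
908,196,604,542,976 / 1,099,511,627,776 = 826 TiB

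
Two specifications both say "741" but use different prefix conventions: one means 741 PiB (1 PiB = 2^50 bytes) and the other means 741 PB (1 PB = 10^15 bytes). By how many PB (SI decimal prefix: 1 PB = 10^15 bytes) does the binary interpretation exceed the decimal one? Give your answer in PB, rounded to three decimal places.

741 PiB = 741 × 1,125,899,906,842,624 = 834,291,830,970,384,384 bytes
741 PB = 741 × 1,000,000,000,000,000 = 741,000,000,000,000,000 bytes
difference = 93,291,830,970,384,384 bytes
93,291,830,970,384,384 / 1,000,000,000,000,000 = 93.292 PB

93.292 PB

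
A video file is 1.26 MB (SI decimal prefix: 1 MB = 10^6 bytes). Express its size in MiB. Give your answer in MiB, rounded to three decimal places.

1.202 MiB

1.26 MB = 1.26 × 10^6 bytes = 1,260,000 bytes
1 MiB = 2^20 bytes = 1,048,576 bytes
1,260,000 / 1,048,576 = 1.202 MiB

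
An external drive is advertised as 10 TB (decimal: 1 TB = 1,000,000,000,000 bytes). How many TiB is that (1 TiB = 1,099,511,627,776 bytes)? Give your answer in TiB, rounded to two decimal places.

9.09 TiB

10 TB = 10 × 10^12 bytes = 10,000,000,000,000 bytes
1 TiB = 2^40 bytes = 1,099,511,627,776 bytes
10,000,000,000,000 / 1,099,511,627,776 = 9.09 TiB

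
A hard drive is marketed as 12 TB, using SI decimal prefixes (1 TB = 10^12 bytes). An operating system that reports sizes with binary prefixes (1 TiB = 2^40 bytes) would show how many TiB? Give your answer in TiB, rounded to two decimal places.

12 TB = 12 × 10^12 bytes = 12,000,000,000,000 bytes
1 TiB = 1,099,511,627,776 bytes
12,000,000,000,000 / 1,099,511,627,776 = 10.91 TiB

10.91 TiB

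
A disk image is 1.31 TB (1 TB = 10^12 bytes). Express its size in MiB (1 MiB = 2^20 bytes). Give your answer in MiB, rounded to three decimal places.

1.31 TB = 1.31 × 10^12 bytes = 1,310,000,000,000 bytes
1 MiB = 1,048,576 bytes
1,310,000,000,000 / 1,048,576 = 1,249,313.354 MiB

1,249,313.354 MiB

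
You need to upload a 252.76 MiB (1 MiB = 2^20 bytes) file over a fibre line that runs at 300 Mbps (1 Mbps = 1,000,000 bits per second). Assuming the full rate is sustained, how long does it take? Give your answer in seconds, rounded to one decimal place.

252.76 MiB = 265,038,069.76 bytes = 2,120,304,558.08 bits
300 Mbps = 300,000,000 bits/s
time = 2,120,304,558.08 / 300,000,000 = 7.1 s

7.1 seconds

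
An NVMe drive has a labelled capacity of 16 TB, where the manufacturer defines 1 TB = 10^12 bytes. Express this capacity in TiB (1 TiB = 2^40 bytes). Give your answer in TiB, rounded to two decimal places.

16 TB = 16 × 10^12 bytes = 16,000,000,000,000 bytes
1 TiB = 2^40 bytes = 1,099,511,627,776 bytes
16,000,000,000,000 / 1,099,511,627,776 = 14.55 TiB

14.55 TiB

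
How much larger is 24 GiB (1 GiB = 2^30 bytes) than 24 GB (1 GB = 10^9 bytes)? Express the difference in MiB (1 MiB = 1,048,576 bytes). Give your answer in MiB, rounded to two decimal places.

1,687.82 MiB

24 GiB = 24 × 1,073,741,824 = 25,769,803,776 bytes
24 GB = 24 × 1,000,000,000 = 24,000,000,000 bytes
difference = 1,769,803,776 bytes
1,769,803,776 / 1,048,576 = 1,687.82 MiB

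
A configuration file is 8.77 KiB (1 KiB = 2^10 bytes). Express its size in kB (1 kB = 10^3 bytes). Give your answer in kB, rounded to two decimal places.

8.98 kB

8.77 KiB × 1,024 bytes/KiB = 8,980.48 bytes
1 kB = 10^3 bytes = 1,000 bytes
8,980.48 / 1,000 = 8.98 kB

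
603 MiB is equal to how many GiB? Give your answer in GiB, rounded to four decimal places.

603 MiB = 603 × 2^20 bytes = 632,291,328 bytes
1 GiB = 1,073,741,824 bytes
632,291,328 / 1,073,741,824 = 0.5889 GiB

0.5889 GiB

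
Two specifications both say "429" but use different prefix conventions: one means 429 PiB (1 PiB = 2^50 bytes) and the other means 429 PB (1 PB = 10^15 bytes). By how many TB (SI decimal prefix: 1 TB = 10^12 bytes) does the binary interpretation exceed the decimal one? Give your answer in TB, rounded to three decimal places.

54,011.060 TB

429 PiB = 429 × 1,125,899,906,842,624 = 483,011,060,035,485,696 bytes
429 PB = 429 × 1,000,000,000,000,000 = 429,000,000,000,000,000 bytes
difference = 54,011,060,035,485,696 bytes
54,011,060,035,485,696 / 1,000,000,000,000 = 54,011.060 TB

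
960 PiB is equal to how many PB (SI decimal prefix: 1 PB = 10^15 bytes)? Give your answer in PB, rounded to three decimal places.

960 PiB = 960 × 2^50 bytes = 1,080,863,910,568,919,040 bytes
1 PB = 1,000,000,000,000,000 bytes
1,080,863,910,568,919,040 / 1,000,000,000,000,000 = 1,080.864 PB

1,080.864 PB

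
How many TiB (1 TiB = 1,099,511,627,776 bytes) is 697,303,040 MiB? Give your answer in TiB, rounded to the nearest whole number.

697,303,040 MiB × 1,048,576 bytes/MiB = 731,175,232,471,040 bytes
1 TiB = 1,099,511,627,776 bytes
731,175,232,471,040 / 1,099,511,627,776 = 665 TiB

665 TiB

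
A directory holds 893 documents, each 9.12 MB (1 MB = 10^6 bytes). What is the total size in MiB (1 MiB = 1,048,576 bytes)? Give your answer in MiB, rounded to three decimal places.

7,766.876 MiB

Total = 893 × 9.12 MB = 8144.16 MB
= 8144.16 × 1,000,000 bytes = 8,144,160,000 bytes
1 MiB = 1,048,576 bytes
8,144,160,000 / 1,048,576 = 7,766.876 MiB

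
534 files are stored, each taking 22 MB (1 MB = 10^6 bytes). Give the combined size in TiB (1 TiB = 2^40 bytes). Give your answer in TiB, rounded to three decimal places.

0.011 TiB

Total = 534 × 22 MB = 11,748 MB
= 11,748 × 1,000,000 bytes = 11,748,000,000 bytes
1 TiB = 1,099,511,627,776 bytes
11,748,000,000 / 1,099,511,627,776 = 0.011 TiB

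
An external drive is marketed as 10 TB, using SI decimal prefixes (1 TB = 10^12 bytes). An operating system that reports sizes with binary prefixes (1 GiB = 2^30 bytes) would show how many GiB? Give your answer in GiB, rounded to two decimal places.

10 TB = 10 × 10^12 bytes = 10,000,000,000,000 bytes
1 GiB = 1,073,741,824 bytes
10,000,000,000,000 / 1,073,741,824 = 9,313.23 GiB

9,313.23 GiB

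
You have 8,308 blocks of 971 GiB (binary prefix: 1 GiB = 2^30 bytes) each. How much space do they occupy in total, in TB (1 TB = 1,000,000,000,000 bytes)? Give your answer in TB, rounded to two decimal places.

Total = 8,308 × 971 GiB = 8,067,068 GiB
= 8,067,068 × 1,073,741,824 bytes = 8,661,948,308,652,032 bytes
1 TB = 1,000,000,000,000 bytes
8,661,948,308,652,032 / 1,000,000,000,000 = 8,661.95 TB

8,661.95 TB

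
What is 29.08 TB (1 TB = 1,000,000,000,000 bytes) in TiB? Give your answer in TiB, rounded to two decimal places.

29.08 TB = 29.08 × 10^12 bytes = 29,080,000,000,000 bytes
1 TiB = 1,099,511,627,776 bytes
29,080,000,000,000 / 1,099,511,627,776 = 26.45 TiB

26.45 TiB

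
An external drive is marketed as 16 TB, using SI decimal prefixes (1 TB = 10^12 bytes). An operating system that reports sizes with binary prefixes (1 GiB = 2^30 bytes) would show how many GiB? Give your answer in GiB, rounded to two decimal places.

16 TB = 16 × 10^12 bytes = 16,000,000,000,000 bytes
1 GiB = 2^30 bytes = 1,073,741,824 bytes
16,000,000,000,000 / 1,073,741,824 = 14,901.16 GiB

14,901.16 GiB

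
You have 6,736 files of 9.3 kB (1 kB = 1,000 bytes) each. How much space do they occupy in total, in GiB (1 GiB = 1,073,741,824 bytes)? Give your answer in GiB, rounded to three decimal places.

0.058 GiB

Total = 6,736 × 9.3 kB = 62644.8 kB
= 62644.8 × 1,000 bytes = 62,644,800 bytes
1 GiB = 1,073,741,824 bytes
62,644,800 / 1,073,741,824 = 0.058 GiB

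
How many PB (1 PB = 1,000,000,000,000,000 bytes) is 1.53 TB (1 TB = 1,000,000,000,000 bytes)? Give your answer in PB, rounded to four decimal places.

0.0015 PB

1.53 TB = 1.53 × 10^12 bytes = 1,530,000,000,000 bytes
1 PB = 10^15 bytes = 1,000,000,000,000,000 bytes
1,530,000,000,000 / 1,000,000,000,000,000 = 0.0015 PB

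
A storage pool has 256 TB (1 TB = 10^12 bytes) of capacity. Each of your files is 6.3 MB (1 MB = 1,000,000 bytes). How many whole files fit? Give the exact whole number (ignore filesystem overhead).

40,634,920

Capacity: 256 TB = 256,000,000,000,000 bytes
Per item: 6.3 MB = 6,300,000 bytes
⌊256,000,000,000,000 / 6,300,000⌋ = 40,634,920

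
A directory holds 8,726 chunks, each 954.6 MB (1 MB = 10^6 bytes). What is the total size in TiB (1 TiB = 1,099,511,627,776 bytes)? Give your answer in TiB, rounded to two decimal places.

7.58 TiB

Total = 8,726 × 954.6 MB = 8329839.6 MB
= 8329839.6 × 1,000,000 bytes = 8,329,839,600,000 bytes
1 TiB = 1,099,511,627,776 bytes
8,329,839,600,000 / 1,099,511,627,776 = 7.58 TiB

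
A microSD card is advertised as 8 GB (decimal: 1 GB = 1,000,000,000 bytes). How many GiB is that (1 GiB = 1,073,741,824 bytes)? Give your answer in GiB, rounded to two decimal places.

8 GB × 1,000,000,000 bytes/GB = 8,000,000,000 bytes
1 GiB = 1,073,741,824 bytes
8,000,000,000 / 1,073,741,824 = 7.45 GiB

7.45 GiB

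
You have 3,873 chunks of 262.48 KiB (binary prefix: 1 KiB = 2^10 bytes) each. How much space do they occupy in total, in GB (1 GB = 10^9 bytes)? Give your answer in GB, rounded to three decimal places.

Total = 3,873 × 262.48 KiB = 1016585.04 KiB
= 1016585.04 × 1,024 bytes = 1,040,983,080.96 bytes
1 GB = 1,000,000,000 bytes
1,040,983,080.96 / 1,000,000,000 = 1.041 GB

1.041 GB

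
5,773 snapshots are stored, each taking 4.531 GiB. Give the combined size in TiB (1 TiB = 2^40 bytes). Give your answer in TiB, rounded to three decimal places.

Total = 5,773 × 4.531 GiB = 26157.463 GiB
= 26157.463 × 1,073,741,824 bytes = 28,086,362,032,832.512 bytes
1 TiB = 1,099,511,627,776 bytes
28,086,362,032,832.512 / 1,099,511,627,776 = 25.544 TiB

25.544 TiB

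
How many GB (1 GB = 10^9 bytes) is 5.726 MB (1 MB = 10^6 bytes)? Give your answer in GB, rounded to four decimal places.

5.726 MB × 1,000,000 bytes/MB = 5,726,000 bytes
1 GB = 1,000,000,000 bytes
5,726,000 / 1,000,000,000 = 0.0057 GB

0.0057 GB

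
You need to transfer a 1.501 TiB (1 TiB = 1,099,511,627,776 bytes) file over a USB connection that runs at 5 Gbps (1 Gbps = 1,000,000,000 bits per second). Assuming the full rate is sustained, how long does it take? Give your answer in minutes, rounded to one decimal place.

44.0 minutes

1.501 TiB = 1,650,366,953,291.776 bytes = 13,202,935,626,334.208 bits
5 Gbps = 5,000,000,000 bits/s
time = 13,202,935,626,334.208 / 5,000,000,000 = 2,640.59 s
2,640.59 s / 60 = 44.0 minutes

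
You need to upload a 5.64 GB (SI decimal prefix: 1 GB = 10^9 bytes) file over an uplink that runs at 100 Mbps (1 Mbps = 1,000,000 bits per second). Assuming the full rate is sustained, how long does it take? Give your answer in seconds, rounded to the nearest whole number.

451 seconds

5.64 GB = 5,640,000,000 bytes = 45,120,000,000 bits
100 Mbps = 100,000,000 bits/s
time = 45,120,000,000 / 100,000,000 = 451 s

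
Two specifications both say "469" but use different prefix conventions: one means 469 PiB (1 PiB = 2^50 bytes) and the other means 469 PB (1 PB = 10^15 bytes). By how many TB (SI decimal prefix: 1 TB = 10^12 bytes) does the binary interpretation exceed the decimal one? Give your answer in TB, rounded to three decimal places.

469 PiB = 469 × 1,125,899,906,842,624 = 528,047,056,309,190,656 bytes
469 PB = 469 × 1,000,000,000,000,000 = 469,000,000,000,000,000 bytes
difference = 59,047,056,309,190,656 bytes
59,047,056,309,190,656 / 1,000,000,000,000 = 59,047.056 TB

59,047.056 TB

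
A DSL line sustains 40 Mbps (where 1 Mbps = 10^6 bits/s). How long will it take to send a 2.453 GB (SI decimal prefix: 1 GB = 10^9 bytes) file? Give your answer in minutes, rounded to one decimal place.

2.453 GB = 2,453,000,000 bytes = 19,624,000,000 bits
40 Mbps = 40,000,000 bits/s
time = 19,624,000,000 / 40,000,000 = 490.60 s
490.60 s / 60 = 8.2 minutes

8.2 minutes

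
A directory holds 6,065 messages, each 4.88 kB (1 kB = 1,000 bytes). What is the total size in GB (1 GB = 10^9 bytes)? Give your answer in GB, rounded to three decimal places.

Total = 6,065 × 4.88 kB = 29597.2 kB
= 29597.2 × 1,000 bytes = 29,597,200 bytes
1 GB = 1,000,000,000 bytes
29,597,200 / 1,000,000,000 = 0.030 GB

0.030 GB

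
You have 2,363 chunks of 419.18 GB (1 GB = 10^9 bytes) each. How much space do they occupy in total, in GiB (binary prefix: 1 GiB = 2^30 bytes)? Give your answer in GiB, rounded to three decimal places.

922,495.816 GiB

Total = 2,363 × 419.18 GB = 990522.34 GB
= 990522.34 × 1,000,000,000 bytes = 990,522,340,000,000 bytes
1 GiB = 1,073,741,824 bytes
990,522,340,000,000 / 1,073,741,824 = 922,495.816 GiB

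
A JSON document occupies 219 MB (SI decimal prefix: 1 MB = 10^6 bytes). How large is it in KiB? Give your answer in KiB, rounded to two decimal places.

213,867.19 KiB

219 MB × 1,000,000 bytes/MB = 219,000,000 bytes
1 KiB = 2^10 bytes = 1,024 bytes
219,000,000 / 1,024 = 213,867.19 KiB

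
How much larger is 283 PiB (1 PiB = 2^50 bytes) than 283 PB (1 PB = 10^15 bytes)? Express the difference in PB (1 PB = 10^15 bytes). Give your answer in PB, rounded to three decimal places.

35.630 PB

283 PiB = 283 × 1,125,899,906,842,624 = 318,629,673,636,462,592 bytes
283 PB = 283 × 1,000,000,000,000,000 = 283,000,000,000,000,000 bytes
difference = 35,629,673,636,462,592 bytes
35,629,673,636,462,592 / 1,000,000,000,000,000 = 35.630 PB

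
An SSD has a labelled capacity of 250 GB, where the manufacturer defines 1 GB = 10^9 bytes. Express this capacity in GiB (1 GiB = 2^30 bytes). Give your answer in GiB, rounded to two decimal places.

232.83 GiB

250 GB × 1,000,000,000 bytes/GB = 250,000,000,000 bytes
1 GiB = 2^30 bytes = 1,073,741,824 bytes
250,000,000,000 / 1,073,741,824 = 232.83 GiB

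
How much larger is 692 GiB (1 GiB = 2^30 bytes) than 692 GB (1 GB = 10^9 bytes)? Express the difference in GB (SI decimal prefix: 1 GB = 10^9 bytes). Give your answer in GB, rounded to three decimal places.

51.029 GB

692 GiB = 692 × 1,073,741,824 = 743,029,342,208 bytes
692 GB = 692 × 1,000,000,000 = 692,000,000,000 bytes
difference = 51,029,342,208 bytes
51,029,342,208 / 1,000,000,000 = 51.029 GB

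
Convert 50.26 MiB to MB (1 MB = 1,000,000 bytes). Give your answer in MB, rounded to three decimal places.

52.701 MB

50.26 MiB × 1,048,576 bytes/MiB = 52,701,429.76 bytes
1 MB = 1,000,000 bytes
52,701,429.76 / 1,000,000 = 52.701 MB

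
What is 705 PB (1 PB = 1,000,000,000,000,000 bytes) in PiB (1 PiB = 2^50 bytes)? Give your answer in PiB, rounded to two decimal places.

626.17 PiB

705 PB × 1,000,000,000,000,000 bytes/PB = 705,000,000,000,000,000 bytes
1 PiB = 2^50 bytes = 1,125,899,906,842,624 bytes
705,000,000,000,000,000 / 1,125,899,906,842,624 = 626.17 PiB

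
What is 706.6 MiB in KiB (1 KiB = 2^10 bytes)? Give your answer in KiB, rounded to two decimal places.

706.6 MiB × 1,048,576 bytes/MiB = 740,923,801.6 bytes
1 KiB = 1,024 bytes
740,923,801.6 / 1,024 = 723,558.40 KiB

723,558.40 KiB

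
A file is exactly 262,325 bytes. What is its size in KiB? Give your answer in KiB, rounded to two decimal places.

256.18 KiB

262,325 bytes given.
1 KiB = 2^10 bytes = 1,024 bytes
262,325 / 1,024 = 256.18 KiB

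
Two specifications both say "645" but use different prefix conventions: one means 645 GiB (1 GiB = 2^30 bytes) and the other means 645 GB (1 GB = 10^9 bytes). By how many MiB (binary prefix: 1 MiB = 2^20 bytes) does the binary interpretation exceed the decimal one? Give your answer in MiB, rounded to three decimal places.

645 GiB = 645 × 1,073,741,824 = 692,563,476,480 bytes
645 GB = 645 × 1,000,000,000 = 645,000,000,000 bytes
difference = 47,563,476,480 bytes
47,563,476,480 / 1,048,576 = 45,360.066 MiB

45,360.066 MiB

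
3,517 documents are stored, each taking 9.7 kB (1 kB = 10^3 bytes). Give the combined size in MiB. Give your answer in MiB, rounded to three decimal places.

Total = 3,517 × 9.7 kB = 34114.9 kB
= 34114.9 × 1,000 bytes = 34,114,900 bytes
1 MiB = 1,048,576 bytes
34,114,900 / 1,048,576 = 32.535 MiB

32.535 MiB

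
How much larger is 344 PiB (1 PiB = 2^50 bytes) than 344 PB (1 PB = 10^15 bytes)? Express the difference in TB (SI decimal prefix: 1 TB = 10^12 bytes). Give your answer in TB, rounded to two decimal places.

344 PiB = 344 × 1,125,899,906,842,624 = 387,309,567,953,862,656 bytes
344 PB = 344 × 1,000,000,000,000,000 = 344,000,000,000,000,000 bytes
difference = 43,309,567,953,862,656 bytes
43,309,567,953,862,656 / 1,000,000,000,000 = 43,309.57 TB

43,309.57 TB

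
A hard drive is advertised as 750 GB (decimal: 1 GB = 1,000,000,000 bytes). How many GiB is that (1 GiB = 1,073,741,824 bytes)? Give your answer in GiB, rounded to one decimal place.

698.5 GiB

750 GB = 750 × 10^9 bytes = 750,000,000,000 bytes
1 GiB = 1,073,741,824 bytes
750,000,000,000 / 1,073,741,824 = 698.5 GiB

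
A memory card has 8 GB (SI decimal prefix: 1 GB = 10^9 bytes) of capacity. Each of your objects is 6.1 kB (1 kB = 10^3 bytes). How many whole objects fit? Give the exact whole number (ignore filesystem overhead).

Capacity: 8 GB = 8,000,000,000 bytes
Per item: 6.1 kB = 6,100 bytes
⌊8,000,000,000 / 6,100⌋ = 1,311,475

1,311,475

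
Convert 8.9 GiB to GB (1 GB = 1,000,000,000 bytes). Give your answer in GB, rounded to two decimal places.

9.56 GB

8.9 GiB = 8.9 × 2^30 bytes = 9,556,302,233.6 bytes
1 GB = 1,000,000,000 bytes
9,556,302,233.6 / 1,000,000,000 = 9.56 GB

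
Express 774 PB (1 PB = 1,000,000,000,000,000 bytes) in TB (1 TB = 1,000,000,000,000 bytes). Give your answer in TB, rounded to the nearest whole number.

774 PB = 774 × 10^15 bytes = 774,000,000,000,000,000 bytes
1 TB = 1,000,000,000,000 bytes
774,000,000,000,000,000 / 1,000,000,000,000 = 774,000 TB

774,000 TB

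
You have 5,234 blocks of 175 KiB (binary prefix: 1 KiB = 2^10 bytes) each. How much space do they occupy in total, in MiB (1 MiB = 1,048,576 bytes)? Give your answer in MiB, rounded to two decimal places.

Total = 5,234 × 175 KiB = 915,950 KiB
= 915,950 × 1,024 bytes = 937,932,800 bytes
1 MiB = 1,048,576 bytes
937,932,800 / 1,048,576 = 894.48 MiB

894.48 MiB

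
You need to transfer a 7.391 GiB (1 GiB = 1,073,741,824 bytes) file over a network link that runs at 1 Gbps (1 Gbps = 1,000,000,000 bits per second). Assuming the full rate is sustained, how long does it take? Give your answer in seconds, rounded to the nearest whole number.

63 seconds

7.391 GiB = 7,936,025,821.184 bytes = 63,488,206,569.472 bits
1 Gbps = 1,000,000,000 bits/s
time = 63,488,206,569.472 / 1,000,000,000 = 63 s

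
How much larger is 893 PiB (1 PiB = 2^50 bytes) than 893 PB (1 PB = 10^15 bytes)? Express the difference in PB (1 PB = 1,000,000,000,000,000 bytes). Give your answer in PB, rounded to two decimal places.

893 PiB = 893 × 1,125,899,906,842,624 = 1,005,428,616,810,463,232 bytes
893 PB = 893 × 1,000,000,000,000,000 = 893,000,000,000,000,000 bytes
difference = 112,428,616,810,463,232 bytes
112,428,616,810,463,232 / 1,000,000,000,000,000 = 112.43 PB

112.43 PB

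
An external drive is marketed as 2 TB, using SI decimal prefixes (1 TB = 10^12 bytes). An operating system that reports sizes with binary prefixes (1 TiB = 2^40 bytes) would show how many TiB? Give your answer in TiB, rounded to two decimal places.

1.82 TiB

2 TB × 1,000,000,000,000 bytes/TB = 2,000,000,000,000 bytes
1 TiB = 2^40 bytes = 1,099,511,627,776 bytes
2,000,000,000,000 / 1,099,511,627,776 = 1.82 TiB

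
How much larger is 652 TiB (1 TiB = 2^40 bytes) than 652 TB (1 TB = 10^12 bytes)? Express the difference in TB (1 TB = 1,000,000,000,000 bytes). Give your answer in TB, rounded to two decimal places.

64.88 TB

652 TiB = 652 × 1,099,511,627,776 = 716,881,581,309,952 bytes
652 TB = 652 × 1,000,000,000,000 = 652,000,000,000,000 bytes
difference = 64,881,581,309,952 bytes
64,881,581,309,952 / 1,000,000,000,000 = 64.88 TB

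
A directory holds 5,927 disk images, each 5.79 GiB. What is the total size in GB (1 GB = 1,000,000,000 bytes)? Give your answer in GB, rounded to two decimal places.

36,847.95 GB

Total = 5,927 × 5.79 GiB = 34317.33 GiB
= 34317.33 × 1,073,741,824 bytes = 36,847,952,509,009.92 bytes
1 GB = 1,000,000,000 bytes
36,847,952,509,009.92 / 1,000,000,000 = 36,847.95 GB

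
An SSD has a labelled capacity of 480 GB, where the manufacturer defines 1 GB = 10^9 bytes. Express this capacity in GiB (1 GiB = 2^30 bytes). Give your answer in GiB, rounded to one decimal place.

447.0 GiB

480 GB = 480 × 10^9 bytes = 480,000,000,000 bytes
1 GiB = 1,073,741,824 bytes
480,000,000,000 / 1,073,741,824 = 447.0 GiB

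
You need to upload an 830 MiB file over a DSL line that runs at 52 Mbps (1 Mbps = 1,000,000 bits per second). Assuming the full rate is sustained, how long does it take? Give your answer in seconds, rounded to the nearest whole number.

830 MiB = 870,318,080 bytes = 6,962,544,640 bits
52 Mbps = 52,000,000 bits/s
time = 6,962,544,640 / 52,000,000 = 134 s

134 seconds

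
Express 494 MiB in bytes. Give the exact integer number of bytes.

494 × 1,048,576 = 517,996,544 bytes  (1 MiB = 2^20 bytes)

517,996,544 bytes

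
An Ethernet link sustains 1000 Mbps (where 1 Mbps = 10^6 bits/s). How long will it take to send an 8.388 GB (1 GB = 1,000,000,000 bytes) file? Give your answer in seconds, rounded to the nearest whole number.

8.388 GB = 8,388,000,000 bytes = 67,104,000,000 bits
1000 Mbps = 1,000,000,000 bits/s
time = 67,104,000,000 / 1,000,000,000 = 67 s

67 seconds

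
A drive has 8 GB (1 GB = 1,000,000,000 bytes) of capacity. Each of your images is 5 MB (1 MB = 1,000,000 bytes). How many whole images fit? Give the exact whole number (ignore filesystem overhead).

1,600

Capacity: 8 GB = 8,000,000,000 bytes
Per item: 5 MB = 5,000,000 bytes
⌊8,000,000,000 / 5,000,000⌋ = 1,600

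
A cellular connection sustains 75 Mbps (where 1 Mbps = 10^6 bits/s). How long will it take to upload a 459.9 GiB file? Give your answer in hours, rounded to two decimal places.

14.63 hours

459.9 GiB = 493,813,864,857.6 bytes = 3,950,510,918,860.8 bits
75 Mbps = 75,000,000 bits/s
time = 3,950,510,918,860.8 / 75,000,000 = 52,673.4789 s
52,673.4789 s / 3600 = 14.63 hours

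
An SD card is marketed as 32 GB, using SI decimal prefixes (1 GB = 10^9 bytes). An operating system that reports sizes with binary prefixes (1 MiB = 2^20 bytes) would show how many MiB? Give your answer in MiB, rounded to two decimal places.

32 GB = 32 × 10^9 bytes = 32,000,000,000 bytes
1 MiB = 1,048,576 bytes
32,000,000,000 / 1,048,576 = 30,517.58 MiB

30,517.58 MiB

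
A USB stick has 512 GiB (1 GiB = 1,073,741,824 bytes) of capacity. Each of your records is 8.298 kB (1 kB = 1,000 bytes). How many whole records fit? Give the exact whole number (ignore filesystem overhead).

Capacity: 512 GiB = 549,755,813,888 bytes
Per item: 8.298 kB = 8,298 bytes
⌊549,755,813,888 / 8,298⌋ = 66,251,604

66,251,604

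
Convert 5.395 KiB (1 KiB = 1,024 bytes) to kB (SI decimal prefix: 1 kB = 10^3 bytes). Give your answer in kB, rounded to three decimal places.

5.524 kB

5.395 KiB × 1,024 bytes/KiB = 5,524.48 bytes
1 kB = 10^3 bytes = 1,000 bytes
5,524.48 / 1,000 = 5.524 kB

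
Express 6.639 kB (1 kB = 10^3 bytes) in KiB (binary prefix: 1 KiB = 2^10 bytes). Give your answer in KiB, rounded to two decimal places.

6.639 kB × 1,000 bytes/kB = 6,639 bytes
1 KiB = 1,024 bytes
6,639 / 1,024 = 6.48 KiB

6.48 KiB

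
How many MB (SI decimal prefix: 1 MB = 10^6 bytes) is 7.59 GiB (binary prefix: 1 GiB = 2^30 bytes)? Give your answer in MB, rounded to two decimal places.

7.59 GiB = 7.59 × 2^30 bytes = 8,149,700,444.16 bytes
1 MB = 10^6 bytes = 1,000,000 bytes
8,149,700,444.16 / 1,000,000 = 8,149.70 MB

8,149.70 MB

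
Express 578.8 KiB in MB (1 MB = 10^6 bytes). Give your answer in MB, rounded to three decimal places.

578.8 KiB = 578.8 × 2^10 bytes = 592,691.2 bytes
1 MB = 1,000,000 bytes
592,691.2 / 1,000,000 = 0.593 MB

0.593 MB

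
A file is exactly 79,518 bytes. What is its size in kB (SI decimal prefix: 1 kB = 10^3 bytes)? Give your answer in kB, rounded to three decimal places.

79,518 bytes given.
1 kB = 1,000 bytes
79,518 / 1,000 = 79.518 kB

79.518 kB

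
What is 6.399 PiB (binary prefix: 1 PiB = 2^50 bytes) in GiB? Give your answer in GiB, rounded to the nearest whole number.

6.399 PiB = 6.399 × 2^50 bytes = 7,204,633,503,885,950.976 bytes
1 GiB = 2^30 bytes = 1,073,741,824 bytes
7,204,633,503,885,950.976 / 1,073,741,824 = 6,709,838 GiB

6,709,838 GiB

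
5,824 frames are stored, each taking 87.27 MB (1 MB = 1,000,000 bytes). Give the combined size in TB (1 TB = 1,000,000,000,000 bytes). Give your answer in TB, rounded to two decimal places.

0.51 TB

Total = 5,824 × 87.27 MB = 508260.48 MB
= 508260.48 × 1,000,000 bytes = 508,260,480,000 bytes
1 TB = 1,000,000,000,000 bytes
508,260,480,000 / 1,000,000,000,000 = 0.51 TB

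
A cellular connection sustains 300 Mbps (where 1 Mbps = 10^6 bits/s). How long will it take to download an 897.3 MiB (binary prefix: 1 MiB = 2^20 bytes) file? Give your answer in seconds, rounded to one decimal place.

25.1 seconds

897.3 MiB = 940,887,244.8 bytes = 7,527,097,958.4 bits
300 Mbps = 300,000,000 bits/s
time = 7,527,097,958.4 / 300,000,000 = 25.1 s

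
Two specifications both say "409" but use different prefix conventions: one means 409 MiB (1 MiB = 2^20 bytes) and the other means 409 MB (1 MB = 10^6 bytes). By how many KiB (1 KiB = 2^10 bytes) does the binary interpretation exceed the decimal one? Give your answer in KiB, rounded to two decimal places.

409 MiB = 409 × 1,048,576 = 428,867,584 bytes
409 MB = 409 × 1,000,000 = 409,000,000 bytes
difference = 19,867,584 bytes
19,867,584 / 1,024 = 19,401.94 KiB

19,401.94 KiB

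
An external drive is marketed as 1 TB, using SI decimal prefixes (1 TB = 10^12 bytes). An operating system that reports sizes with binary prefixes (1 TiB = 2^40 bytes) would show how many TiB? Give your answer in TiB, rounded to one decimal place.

0.9 TiB

1 TB × 1,000,000,000,000 bytes/TB = 1,000,000,000,000 bytes
1 TiB = 2^40 bytes = 1,099,511,627,776 bytes
1,000,000,000,000 / 1,099,511,627,776 = 0.9 TiB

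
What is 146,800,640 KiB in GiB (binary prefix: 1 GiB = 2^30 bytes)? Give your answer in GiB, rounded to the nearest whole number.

140 GiB

146,800,640 KiB = 146,800,640 × 2^10 bytes = 150,323,855,360 bytes
1 GiB = 2^30 bytes = 1,073,741,824 bytes
150,323,855,360 / 1,073,741,824 = 140 GiB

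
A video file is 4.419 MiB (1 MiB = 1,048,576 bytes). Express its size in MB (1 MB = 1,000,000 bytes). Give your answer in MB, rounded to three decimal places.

4.634 MB

4.419 MiB × 1,048,576 bytes/MiB = 4,633,657.344 bytes
1 MB = 10^6 bytes = 1,000,000 bytes
4,633,657.344 / 1,000,000 = 4.634 MB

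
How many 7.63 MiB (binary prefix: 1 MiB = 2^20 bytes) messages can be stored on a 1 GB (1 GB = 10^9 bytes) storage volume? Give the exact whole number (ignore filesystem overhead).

124

Capacity: 1 GB = 1,000,000,000 bytes
Per item: 7.63 MiB = 8,000,634.88 bytes
⌊1,000,000,000 / 8,000,634.88⌋ = 124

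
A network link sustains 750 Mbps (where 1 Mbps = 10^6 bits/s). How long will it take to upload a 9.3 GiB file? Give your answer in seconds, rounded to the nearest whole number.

107 seconds

9.3 GiB = 9,985,798,963.2 bytes = 79,886,391,705.6 bits
750 Mbps = 750,000,000 bits/s
time = 79,886,391,705.6 / 750,000,000 = 107 s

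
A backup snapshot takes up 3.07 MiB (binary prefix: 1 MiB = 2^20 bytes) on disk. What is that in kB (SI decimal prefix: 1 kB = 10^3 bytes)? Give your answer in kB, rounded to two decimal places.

3.07 MiB = 3.07 × 2^20 bytes = 3,219,128.32 bytes
1 kB = 1,000 bytes
3,219,128.32 / 1,000 = 3,219.13 kB

3,219.13 kB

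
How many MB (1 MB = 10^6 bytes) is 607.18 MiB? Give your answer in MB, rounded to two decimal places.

607.18 MiB = 607.18 × 2^20 bytes = 636,674,375.68 bytes
1 MB = 10^6 bytes = 1,000,000 bytes
636,674,375.68 / 1,000,000 = 636.67 MB

636.67 MB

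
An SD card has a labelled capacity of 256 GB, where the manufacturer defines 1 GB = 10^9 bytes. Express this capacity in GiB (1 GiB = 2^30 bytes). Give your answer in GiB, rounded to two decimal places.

238.42 GiB

256 GB × 1,000,000,000 bytes/GB = 256,000,000,000 bytes
1 GiB = 1,073,741,824 bytes
256,000,000,000 / 1,073,741,824 = 238.42 GiB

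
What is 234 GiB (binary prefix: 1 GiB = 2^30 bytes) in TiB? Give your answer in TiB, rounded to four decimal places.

0.2285 TiB

234 GiB × 1,073,741,824 bytes/GiB = 251,255,586,816 bytes
1 TiB = 1,099,511,627,776 bytes
251,255,586,816 / 1,099,511,627,776 = 0.2285 TiB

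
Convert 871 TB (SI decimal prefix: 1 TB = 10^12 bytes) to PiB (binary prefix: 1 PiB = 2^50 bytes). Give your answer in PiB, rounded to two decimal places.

0.77 PiB

871 TB = 871 × 10^12 bytes = 871,000,000,000,000 bytes
1 PiB = 1,125,899,906,842,624 bytes
871,000,000,000,000 / 1,125,899,906,842,624 = 0.77 PiB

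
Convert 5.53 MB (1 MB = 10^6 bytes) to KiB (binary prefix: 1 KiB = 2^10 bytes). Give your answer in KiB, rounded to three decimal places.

5.53 MB = 5.53 × 10^6 bytes = 5,530,000 bytes
1 KiB = 1,024 bytes
5,530,000 / 1,024 = 5,400.391 KiB

5,400.391 KiB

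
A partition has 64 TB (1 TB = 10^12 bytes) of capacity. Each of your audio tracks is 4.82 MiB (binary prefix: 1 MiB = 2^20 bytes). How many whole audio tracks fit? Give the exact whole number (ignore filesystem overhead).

12,662,895

Capacity: 64 TB = 64,000,000,000,000 bytes
Per item: 4.82 MiB = 5,054,136.32 bytes
⌊64,000,000,000,000 / 5,054,136.32⌋ = 12,662,895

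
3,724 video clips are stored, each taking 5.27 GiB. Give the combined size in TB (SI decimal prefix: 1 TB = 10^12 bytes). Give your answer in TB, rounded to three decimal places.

Total = 3,724 × 5.27 GiB = 19625.48 GiB
= 19625.48 × 1,073,741,824 bytes = 21,072,698,692,075.52 bytes
1 TB = 1,000,000,000,000 bytes
21,072,698,692,075.52 / 1,000,000,000,000 = 21.073 TB

21.073 TB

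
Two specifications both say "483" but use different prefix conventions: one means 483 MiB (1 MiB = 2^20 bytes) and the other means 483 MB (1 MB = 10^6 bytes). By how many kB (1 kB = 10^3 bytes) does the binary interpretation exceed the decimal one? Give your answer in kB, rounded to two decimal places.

23,462.21 kB

483 MiB = 483 × 1,048,576 = 506,462,208 bytes
483 MB = 483 × 1,000,000 = 483,000,000 bytes
difference = 23,462,208 bytes
23,462,208 / 1,000 = 23,462.21 kB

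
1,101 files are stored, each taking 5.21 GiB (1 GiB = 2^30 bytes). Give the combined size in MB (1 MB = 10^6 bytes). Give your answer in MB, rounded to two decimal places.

6,159,208.59 MB

Total = 1,101 × 5.21 GiB = 5736.21 GiB
= 5736.21 × 1,073,741,824 bytes = 6,159,208,588,247.04 bytes
1 MB = 1,000,000 bytes
6,159,208,588,247.04 / 1,000,000 = 6,159,208.59 MB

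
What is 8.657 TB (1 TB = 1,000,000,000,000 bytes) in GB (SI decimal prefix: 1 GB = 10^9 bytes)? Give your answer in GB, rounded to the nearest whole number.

8.657 TB = 8.657 × 10^12 bytes = 8,657,000,000,000 bytes
1 GB = 1,000,000,000 bytes
8,657,000,000,000 / 1,000,000,000 = 8,657 GB

8,657 GB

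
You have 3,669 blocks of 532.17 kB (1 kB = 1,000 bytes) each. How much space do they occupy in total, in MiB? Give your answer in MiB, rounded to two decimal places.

1,862.08 MiB

Total = 3,669 × 532.17 kB = 1952531.73 kB
= 1952531.73 × 1,000 bytes = 1,952,531,730 bytes
1 MiB = 1,048,576 bytes
1,952,531,730 / 1,048,576 = 1,862.08 MiB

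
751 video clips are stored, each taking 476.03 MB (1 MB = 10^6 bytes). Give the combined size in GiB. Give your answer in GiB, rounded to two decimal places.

Total = 751 × 476.03 MB = 357498.53 MB
= 357498.53 × 1,000,000 bytes = 357,498,530,000 bytes
1 GiB = 1,073,741,824 bytes
357,498,530,000 / 1,073,741,824 = 332.95 GiB

332.95 GiB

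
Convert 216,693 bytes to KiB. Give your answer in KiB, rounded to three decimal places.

216,693 bytes given.
1 KiB = 1,024 bytes
216,693 / 1,024 = 211.614 KiB

211.614 KiB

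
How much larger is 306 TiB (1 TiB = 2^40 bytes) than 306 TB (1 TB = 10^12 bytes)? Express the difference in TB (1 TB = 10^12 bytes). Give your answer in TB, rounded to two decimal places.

306 TiB = 306 × 1,099,511,627,776 = 336,450,558,099,456 bytes
306 TB = 306 × 1,000,000,000,000 = 306,000,000,000,000 bytes
difference = 30,450,558,099,456 bytes
30,450,558,099,456 / 1,000,000,000,000 = 30.45 TB

30.45 TB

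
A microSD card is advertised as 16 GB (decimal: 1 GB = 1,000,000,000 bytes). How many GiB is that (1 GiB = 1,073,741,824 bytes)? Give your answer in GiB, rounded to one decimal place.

16 GB × 1,000,000,000 bytes/GB = 16,000,000,000 bytes
1 GiB = 1,073,741,824 bytes
16,000,000,000 / 1,073,741,824 = 14.9 GiB

14.9 GiB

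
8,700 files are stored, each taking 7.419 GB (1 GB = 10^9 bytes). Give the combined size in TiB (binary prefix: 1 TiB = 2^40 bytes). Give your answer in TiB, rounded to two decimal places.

Total = 8,700 × 7.419 GB = 64545.3 GB
= 64545.3 × 1,000,000,000 bytes = 64,545,300,000,000 bytes
1 TiB = 1,099,511,627,776 bytes
64,545,300,000,000 / 1,099,511,627,776 = 58.70 TiB

58.70 TiB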